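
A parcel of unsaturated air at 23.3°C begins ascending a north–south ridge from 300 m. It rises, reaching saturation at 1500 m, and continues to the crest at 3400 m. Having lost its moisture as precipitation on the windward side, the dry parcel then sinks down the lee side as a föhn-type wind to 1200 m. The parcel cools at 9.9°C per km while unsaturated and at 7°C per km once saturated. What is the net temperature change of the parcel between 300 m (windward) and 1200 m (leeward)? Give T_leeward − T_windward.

-3.4°C

From 300 m to 1500 m (dry): cools by 9.9 × 1.2 = 11.88°C, giving 11.42°C.
From 1500 m to 3400 m (saturated): cools by 7 × 1.9 = 13.3°C, giving -1.88°C.
From 3400 m to 1200 m (dry descent): warms by 9.9 × 2.2 = 21.78°C, giving 19.9°C.
Net change vs windward start: 19.9 − 23.3 = -3.4°C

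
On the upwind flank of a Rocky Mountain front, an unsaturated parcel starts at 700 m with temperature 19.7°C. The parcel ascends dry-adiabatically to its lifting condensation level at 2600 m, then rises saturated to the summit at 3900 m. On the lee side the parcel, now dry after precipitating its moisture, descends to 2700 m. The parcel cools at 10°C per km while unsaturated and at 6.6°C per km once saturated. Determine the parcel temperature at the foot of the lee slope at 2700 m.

700–2600 m, dry: Δz = 1.9 km ⇒ ΔT = -19°C; T = 0.7°C
2600–3900 m, saturated: Δz = 1.3 km ⇒ ΔT = -8.58°C; T = -7.88°C
3900–2700 m, dry descent: Δz = 1.2 km ⇒ ΔT = +12°C; T = 4.12°C

4.12°C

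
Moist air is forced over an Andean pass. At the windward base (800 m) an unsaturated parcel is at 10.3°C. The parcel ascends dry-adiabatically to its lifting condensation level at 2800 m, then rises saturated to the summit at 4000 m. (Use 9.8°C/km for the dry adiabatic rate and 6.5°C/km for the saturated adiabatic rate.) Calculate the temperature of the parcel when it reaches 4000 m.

Dry to 2800 m: -9.8 × 2 km = -19.6°C, so T = -9.3°C.
Saturated to 4000 m: -6.5 × 1.2 km = -7.8°C, so T = -17.1°C.

-17.1°C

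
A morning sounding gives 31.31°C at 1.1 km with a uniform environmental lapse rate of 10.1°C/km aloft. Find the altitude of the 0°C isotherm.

Height above start = (31.31 − 0) / 10.1 = 3.1 km
Altitude = 1100 m + 3100 m = 4200 m

4.2 km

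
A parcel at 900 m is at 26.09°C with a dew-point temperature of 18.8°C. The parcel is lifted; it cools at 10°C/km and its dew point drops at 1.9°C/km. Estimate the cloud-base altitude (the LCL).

T and T_d converge at 10 − 1.9 = 8.1°C per km
Height above start = (26.09 − 18.8) / 8.1 = 0.9 km
LCL altitude = 900 m + 900 m = 1800 m

1800 m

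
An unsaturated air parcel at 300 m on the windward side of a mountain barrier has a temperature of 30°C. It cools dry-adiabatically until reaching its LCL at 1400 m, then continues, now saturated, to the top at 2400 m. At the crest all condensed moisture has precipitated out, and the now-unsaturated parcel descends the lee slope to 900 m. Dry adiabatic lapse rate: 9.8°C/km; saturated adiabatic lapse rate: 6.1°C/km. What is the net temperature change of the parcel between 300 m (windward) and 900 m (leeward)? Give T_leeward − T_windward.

300 → 1400 m (dry, 9.8°C/km): ΔT = -9.8 × 1.1 = -10.78°C → T = 19.22°C
1400 → 2400 m (saturated, 6.1°C/km): ΔT = -6.1 × 1 = -6.1°C → T = 13.12°C
2400 → 900 m (dry descent, 9.8°C/km): ΔT = +9.8 × 1.5 = +14.7°C → T = 27.82°C
Net change vs windward start: 27.82 − 30 = -2.18°C

-2.18°C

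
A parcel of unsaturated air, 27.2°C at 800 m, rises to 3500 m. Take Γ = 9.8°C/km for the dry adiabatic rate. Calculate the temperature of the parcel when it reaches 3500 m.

From 800 m to 3500 m (dry adiabatic): cools by 9.8 × 2.7 = 26.46°C, giving 0.74°C.

0.74°C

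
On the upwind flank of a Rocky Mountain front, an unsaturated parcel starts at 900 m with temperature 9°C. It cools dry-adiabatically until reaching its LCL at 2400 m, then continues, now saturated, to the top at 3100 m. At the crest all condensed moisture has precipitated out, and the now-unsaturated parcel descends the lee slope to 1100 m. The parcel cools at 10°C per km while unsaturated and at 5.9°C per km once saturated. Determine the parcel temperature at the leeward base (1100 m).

From 900 m to 2400 m (dry): cools by 10 × 1.5 = 15°C, giving -6°C.
From 2400 m to 3100 m (saturated): cools by 5.9 × 0.7 = 4.13°C, giving -10.13°C.
From 3100 m to 1100 m (dry descent): warms by 10 × 2 = 20°C, giving 9.87°C.

9.87°C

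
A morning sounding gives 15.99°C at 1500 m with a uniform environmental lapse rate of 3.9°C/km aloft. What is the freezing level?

5600 m

Height above start = (15.99 − 0) / 3.9 = 4.1 km
Altitude = 1500 m + 4100 m = 5600 m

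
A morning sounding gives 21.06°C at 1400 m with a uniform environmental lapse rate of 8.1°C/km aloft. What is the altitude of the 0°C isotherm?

4000 m

Height above start = (21.06 − 0) / 8.1 = 2.6 km
Altitude = 1400 m + 2600 m = 4000 m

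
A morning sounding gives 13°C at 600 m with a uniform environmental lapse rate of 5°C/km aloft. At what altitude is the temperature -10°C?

5200 m

Height above start = (13 − (-10)) / 5 = 4.6 km
Altitude = 600 m + 4600 m = 5200 m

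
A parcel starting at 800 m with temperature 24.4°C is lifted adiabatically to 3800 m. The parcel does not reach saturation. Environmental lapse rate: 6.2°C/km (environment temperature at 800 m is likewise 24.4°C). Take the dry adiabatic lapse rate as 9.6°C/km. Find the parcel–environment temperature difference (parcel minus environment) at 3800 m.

Parcel:
  800 → 3800 m (dry, 9.6°C/km): ΔT = -9.6 × 3 = -28.8°C → T = -4.4°C
Environment:
  800 → 3800 m (environment, 6.2°C/km): ΔT = -6.2 × 3 = -18.6°C → T = 5.8°C
T_parcel − T_env = -4.4 − 5.8 = -10.2°C

-10.2°C (parcel cooler than environment)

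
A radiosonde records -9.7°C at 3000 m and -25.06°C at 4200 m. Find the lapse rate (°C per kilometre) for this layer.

12.8°C/km

Γ = −ΔT/Δz = (-9.7 − (-25.06)) / (4200 − 3000) m
  = 15.36°C / 1.2 km = 12.8°C/km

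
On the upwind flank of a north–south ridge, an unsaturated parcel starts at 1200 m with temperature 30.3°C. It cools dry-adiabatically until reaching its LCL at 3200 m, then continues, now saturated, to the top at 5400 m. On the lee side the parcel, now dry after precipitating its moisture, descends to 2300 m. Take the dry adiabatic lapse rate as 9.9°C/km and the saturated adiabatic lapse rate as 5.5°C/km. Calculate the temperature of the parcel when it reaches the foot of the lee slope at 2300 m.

From 1200 m to 3200 m (dry): cools by 9.9 × 2 = 19.8°C, giving 10.5°C.
From 3200 m to 5400 m (saturated): cools by 5.5 × 2.2 = 12.1°C, giving -1.6°C.
From 5400 m to 2300 m (dry descent): warms by 9.9 × 3.1 = 30.69°C, giving 29.09°C.

29.09°C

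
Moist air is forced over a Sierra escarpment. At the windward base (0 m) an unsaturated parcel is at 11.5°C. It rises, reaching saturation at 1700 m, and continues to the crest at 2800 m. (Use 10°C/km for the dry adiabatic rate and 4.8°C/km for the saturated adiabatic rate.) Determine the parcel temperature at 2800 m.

Dry to 1700 m: -10 × 1.7 km = -17°C, so T = -5.5°C.
Saturated to 2800 m: -4.8 × 1.1 km = -5.28°C, so T = -10.78°C.

-10.78°C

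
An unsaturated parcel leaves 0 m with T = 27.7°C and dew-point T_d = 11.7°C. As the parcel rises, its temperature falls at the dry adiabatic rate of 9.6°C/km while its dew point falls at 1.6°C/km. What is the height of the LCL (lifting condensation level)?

T and T_d converge at 9.6 − 1.6 = 8°C per km
Height above start = (27.7 − 11.7) / 8 = 2 km
LCL altitude = 0 m + 2000 m = 2000 m

2000 m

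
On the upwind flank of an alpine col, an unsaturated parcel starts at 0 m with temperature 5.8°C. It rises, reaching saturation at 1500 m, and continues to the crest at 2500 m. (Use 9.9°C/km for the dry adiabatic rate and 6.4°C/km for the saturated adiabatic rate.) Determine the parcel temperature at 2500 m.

From 0 m to 1500 m (dry): cools by 9.9 × 1.5 = 14.85°C, giving -9.05°C.
From 1500 m to 2500 m (saturated): cools by 6.4 × 1 = 6.4°C, giving -15.45°C.

-15.45°C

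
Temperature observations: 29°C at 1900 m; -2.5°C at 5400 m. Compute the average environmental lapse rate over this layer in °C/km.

Γ = −ΔT/Δz = (29 − (-2.5)) / (5400 − 1900) m
  = 31.5°C / 3.5 km = 9°C/km

9°C/km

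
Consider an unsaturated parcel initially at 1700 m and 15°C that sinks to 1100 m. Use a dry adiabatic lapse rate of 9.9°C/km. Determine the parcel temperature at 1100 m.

Dry adiabatic to 1100 m: +9.9 × 0.6 km = +5.94°C, so T = 20.94°C.

20.94°C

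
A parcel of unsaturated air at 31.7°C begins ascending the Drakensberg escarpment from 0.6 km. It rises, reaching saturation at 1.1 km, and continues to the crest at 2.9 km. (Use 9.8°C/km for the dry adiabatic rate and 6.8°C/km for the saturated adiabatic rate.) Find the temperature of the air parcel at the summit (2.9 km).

600 → 1100 m (dry, 9.8°C/km): ΔT = -9.8 × 0.5 = -4.9°C → T = 26.8°C
1100 → 2900 m (saturated, 6.8°C/km): ΔT = -6.8 × 1.8 = -12.24°C → T = 14.56°C

14.56°C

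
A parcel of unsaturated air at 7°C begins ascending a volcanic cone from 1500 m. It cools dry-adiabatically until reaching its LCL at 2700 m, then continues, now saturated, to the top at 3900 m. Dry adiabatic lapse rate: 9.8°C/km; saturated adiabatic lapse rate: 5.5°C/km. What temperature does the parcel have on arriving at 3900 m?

1500 → 2700 m (dry, 9.8°C/km): ΔT = -9.8 × 1.2 = -11.76°C → T = -4.76°C
2700 → 3900 m (saturated, 5.5°C/km): ΔT = -5.5 × 1.2 = -6.6°C → T = -11.36°C

-11.36°C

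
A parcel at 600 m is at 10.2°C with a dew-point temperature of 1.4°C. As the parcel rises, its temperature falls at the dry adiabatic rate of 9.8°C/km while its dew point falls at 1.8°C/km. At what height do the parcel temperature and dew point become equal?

T and T_d converge at 9.8 − 1.8 = 8°C per km
Height above start = (10.2 − 1.4) / 8 = 1.1 km
LCL altitude = 600 m + 1100 m = 1700 m

1700 m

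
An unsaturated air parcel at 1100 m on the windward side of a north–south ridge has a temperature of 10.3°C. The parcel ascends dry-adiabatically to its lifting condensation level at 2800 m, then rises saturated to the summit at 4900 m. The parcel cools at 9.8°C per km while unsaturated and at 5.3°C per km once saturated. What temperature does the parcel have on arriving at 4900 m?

-17.49°C

Dry to 2800 m: -9.8 × 1.7 km = -16.66°C, so T = -6.36°C.
Saturated to 4900 m: -5.3 × 2.1 km = -11.13°C, so T = -17.49°C.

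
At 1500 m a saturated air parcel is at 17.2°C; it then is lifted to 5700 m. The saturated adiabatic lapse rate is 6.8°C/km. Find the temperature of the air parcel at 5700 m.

1500–5700 m, saturated adiabatic: Δz = 4.2 km ⇒ ΔT = -28.56°C; T = -11.36°C

-11.36°C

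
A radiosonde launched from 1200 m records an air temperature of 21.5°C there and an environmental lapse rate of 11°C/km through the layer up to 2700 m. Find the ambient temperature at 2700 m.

5°C

1200 → 2700 m (environmental, 11°C/km): ΔT = -11 × 1.5 = -16.5°C → T = 5°C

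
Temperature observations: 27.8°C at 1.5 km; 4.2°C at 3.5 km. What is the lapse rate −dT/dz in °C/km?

Γ = −ΔT/Δz = (27.8 − 4.2) / (3500 − 1500) m
  = 23.6°C / 2 km = 11.8°C/km

11.8°C/km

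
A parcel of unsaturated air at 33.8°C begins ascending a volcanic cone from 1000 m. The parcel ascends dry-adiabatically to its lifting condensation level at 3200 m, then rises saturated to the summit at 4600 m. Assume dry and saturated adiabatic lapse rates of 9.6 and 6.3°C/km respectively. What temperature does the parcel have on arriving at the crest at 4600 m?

From 1000 m to 3200 m (dry): cools by 9.6 × 2.2 = 21.12°C, giving 12.68°C.
From 3200 m to 4600 m (saturated): cools by 6.3 × 1.4 = 8.82°C, giving 3.86°C.

3.86°C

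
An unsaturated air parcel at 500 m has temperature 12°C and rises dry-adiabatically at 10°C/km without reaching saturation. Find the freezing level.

1700 m

Height above start = (12 − 0) / 10 = 1.2 km
Altitude = 500 m + 1200 m = 1700 m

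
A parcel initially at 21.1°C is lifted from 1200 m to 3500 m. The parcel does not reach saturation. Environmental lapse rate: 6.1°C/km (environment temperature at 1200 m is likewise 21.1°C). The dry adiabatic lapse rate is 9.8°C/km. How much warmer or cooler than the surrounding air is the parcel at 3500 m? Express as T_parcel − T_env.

-8.51°C (parcel cooler than environment)

Parcel:
  1200 → 3500 m (dry, 9.8°C/km): ΔT = -9.8 × 2.3 = -22.54°C → T = -1.44°C
Environment:
  1200 → 3500 m (environment, 6.1°C/km): ΔT = -6.1 × 2.3 = -14.03°C → T = 7.07°C
T_parcel − T_env = -1.44 − 7.07 = -8.51°C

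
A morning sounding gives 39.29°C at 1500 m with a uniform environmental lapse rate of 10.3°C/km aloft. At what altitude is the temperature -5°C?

Height above start = (39.29 − (-5)) / 10.3 = 4.3 km
Altitude = 1500 m + 4300 m = 5800 m

5800 m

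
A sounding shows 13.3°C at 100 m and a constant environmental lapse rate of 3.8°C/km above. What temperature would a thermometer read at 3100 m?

1.9°C

From 100 m to 3100 m (environmental): cools by 3.8 × 3 = 11.4°C, giving 1.9°C.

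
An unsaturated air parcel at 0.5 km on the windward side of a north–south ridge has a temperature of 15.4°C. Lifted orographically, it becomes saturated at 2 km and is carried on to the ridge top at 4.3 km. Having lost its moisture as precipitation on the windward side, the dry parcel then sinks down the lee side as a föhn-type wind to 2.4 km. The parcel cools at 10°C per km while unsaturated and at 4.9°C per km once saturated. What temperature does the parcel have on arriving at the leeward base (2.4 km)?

500 → 2000 m (dry, 10°C/km): ΔT = -10 × 1.5 = -15°C → T = 0.4°C
2000 → 4300 m (saturated, 4.9°C/km): ΔT = -4.9 × 2.3 = -11.27°C → T = -10.87°C
4300 → 2400 m (dry descent, 10°C/km): ΔT = +10 × 1.9 = +19°C → T = 8.13°C

8.13°C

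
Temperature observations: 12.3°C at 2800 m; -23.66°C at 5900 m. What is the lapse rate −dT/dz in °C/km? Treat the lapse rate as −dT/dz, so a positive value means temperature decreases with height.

Γ = −ΔT/Δz = (12.3 − (-23.66)) / (5900 − 2800) m
  = 35.96°C / 3.1 km = 11.6°C/km

11.6°C/km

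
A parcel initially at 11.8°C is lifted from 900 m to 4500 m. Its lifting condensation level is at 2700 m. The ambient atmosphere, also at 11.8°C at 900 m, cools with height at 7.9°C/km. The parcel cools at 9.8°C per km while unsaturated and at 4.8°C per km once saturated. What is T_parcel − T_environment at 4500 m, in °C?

Parcel:
  From 900 m to 2700 m (dry): cools by 9.8 × 1.8 = 17.64°C, giving -5.84°C.
  From 2700 m to 4500 m (saturated): cools by 4.8 × 1.8 = 8.64°C, giving -14.48°C.
Environment:
  From 900 m to 4500 m (environment): cools by 7.9 × 3.6 = 28.44°C, giving -16.64°C.
T_parcel − T_env = -14.48 − (-16.64) = +2.16°C

+2.16°C (parcel warmer than environment)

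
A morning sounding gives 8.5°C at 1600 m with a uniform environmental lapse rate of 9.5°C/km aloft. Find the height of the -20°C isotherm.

4600 m

Height above start = (8.5 − (-20)) / 9.5 = 3 km
Altitude = 1600 m + 3000 m = 4600 m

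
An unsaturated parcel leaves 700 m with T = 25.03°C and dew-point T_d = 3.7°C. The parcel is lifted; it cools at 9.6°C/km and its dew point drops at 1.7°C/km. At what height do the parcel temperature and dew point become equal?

3400 m

T and T_d converge at 9.6 − 1.7 = 7.9°C per km
Height above start = (25.03 − 3.7) / 7.9 = 2.7 km
LCL altitude = 700 m + 2700 m = 3400 m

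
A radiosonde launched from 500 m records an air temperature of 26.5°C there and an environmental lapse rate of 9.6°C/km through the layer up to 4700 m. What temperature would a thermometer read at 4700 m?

-13.82°C

From 500 m to 4700 m (environmental): cools by 9.6 × 4.2 = 40.32°C, giving -13.82°C.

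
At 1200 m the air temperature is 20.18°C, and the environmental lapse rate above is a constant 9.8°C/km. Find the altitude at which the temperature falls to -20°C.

5300 m

Height above start = (20.18 − (-20)) / 9.8 = 4.1 km
Altitude = 1200 m + 4100 m = 5300 m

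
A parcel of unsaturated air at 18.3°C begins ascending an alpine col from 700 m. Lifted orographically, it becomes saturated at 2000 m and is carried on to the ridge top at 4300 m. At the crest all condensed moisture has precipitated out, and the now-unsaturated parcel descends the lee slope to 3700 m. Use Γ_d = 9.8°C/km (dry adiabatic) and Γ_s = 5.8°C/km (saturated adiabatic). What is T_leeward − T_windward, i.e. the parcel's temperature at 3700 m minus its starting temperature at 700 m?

700–2000 m, dry: Δz = 1.3 km ⇒ ΔT = -12.74°C; T = 5.56°C
2000–4300 m, saturated: Δz = 2.3 km ⇒ ΔT = -13.34°C; T = -7.78°C
4300–3700 m, dry descent: Δz = 0.6 km ⇒ ΔT = +5.88°C; T = -1.9°C
Net change vs windward start: -1.9 − 18.3 = -20.2°C

-20.2°C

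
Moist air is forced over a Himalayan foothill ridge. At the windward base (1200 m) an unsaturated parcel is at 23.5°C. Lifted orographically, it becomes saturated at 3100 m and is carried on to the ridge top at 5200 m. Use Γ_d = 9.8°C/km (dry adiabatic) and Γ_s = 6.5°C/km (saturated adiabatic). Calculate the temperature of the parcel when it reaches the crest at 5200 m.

1200 → 3100 m (dry, 9.8°C/km): ΔT = -9.8 × 1.9 = -18.62°C → T = 4.88°C
3100 → 5200 m (saturated, 6.5°C/km): ΔT = -6.5 × 2.1 = -13.65°C → T = -8.77°C

-8.77°C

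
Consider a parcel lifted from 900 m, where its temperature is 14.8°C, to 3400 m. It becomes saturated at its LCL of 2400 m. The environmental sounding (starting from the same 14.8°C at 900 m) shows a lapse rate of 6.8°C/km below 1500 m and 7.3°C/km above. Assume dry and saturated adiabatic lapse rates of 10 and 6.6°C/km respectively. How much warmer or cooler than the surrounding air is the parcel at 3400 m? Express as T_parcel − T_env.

-3.65°C (parcel cooler than environment)

Parcel:
  From 900 m to 2400 m (dry): cools by 10 × 1.5 = 15°C, giving -0.2°C.
  From 2400 m to 3400 m (saturated): cools by 6.6 × 1 = 6.6°C, giving -6.8°C.
Environment:
  From 900 m to 1500 m (environment, lower layer): cools by 6.8 × 0.6 = 4.08°C, giving 10.72°C.
  From 1500 m to 3400 m (environment, upper layer): cools by 7.3 × 1.9 = 13.87°C, giving -3.15°C.
T_parcel − T_env = -6.8 − (-3.15) = -3.65°C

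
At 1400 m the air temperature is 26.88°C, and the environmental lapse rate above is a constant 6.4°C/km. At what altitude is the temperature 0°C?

Height above start = (26.88 − 0) / 6.4 = 4.2 km
Altitude = 1400 m + 4200 m = 5600 m

5600 m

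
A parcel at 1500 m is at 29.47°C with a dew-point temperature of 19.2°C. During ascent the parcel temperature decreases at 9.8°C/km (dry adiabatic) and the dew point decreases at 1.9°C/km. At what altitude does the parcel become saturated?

T and T_d converge at 9.8 − 1.9 = 7.9°C per km
Height above start = (29.47 − 19.2) / 7.9 = 1.3 km
LCL altitude = 1500 m + 1300 m = 2800 m

2800 m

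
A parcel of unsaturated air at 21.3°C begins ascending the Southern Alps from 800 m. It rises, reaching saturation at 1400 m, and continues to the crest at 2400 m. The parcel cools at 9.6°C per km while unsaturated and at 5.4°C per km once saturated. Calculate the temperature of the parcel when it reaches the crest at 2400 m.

800 → 1400 m (dry, 9.6°C/km): ΔT = -9.6 × 0.6 = -5.76°C → T = 15.54°C
1400 → 2400 m (saturated, 5.4°C/km): ΔT = -5.4 × 1 = -5.4°C → T = 10.14°C

10.14°C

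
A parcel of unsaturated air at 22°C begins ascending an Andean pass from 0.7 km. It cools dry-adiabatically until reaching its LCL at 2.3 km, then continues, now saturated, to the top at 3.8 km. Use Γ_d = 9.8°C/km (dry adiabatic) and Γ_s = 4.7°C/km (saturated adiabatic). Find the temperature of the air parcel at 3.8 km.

-0.73°C

700–2300 m, dry: Δz = 1.6 km ⇒ ΔT = -15.68°C; T = 6.32°C
2300–3800 m, saturated: Δz = 1.5 km ⇒ ΔT = -7.05°C; T = -0.73°C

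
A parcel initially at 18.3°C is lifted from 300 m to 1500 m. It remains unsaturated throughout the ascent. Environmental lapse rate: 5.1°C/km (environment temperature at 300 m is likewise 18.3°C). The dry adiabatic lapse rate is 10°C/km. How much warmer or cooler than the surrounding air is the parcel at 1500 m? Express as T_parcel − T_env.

Parcel:
  From 300 m to 1500 m (dry): cools by 10 × 1.2 = 12°C, giving 6.3°C.
Environment:
  From 300 m to 1500 m (environment): cools by 5.1 × 1.2 = 6.12°C, giving 12.18°C.
T_parcel − T_env = 6.3 − 12.18 = -5.88°C

-5.88°C (parcel cooler than environment)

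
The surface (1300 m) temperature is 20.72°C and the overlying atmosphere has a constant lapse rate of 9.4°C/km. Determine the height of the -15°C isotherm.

Height above start = (20.72 − (-15)) / 9.4 = 3.8 km
Altitude = 1300 m + 3800 m = 5100 m

5100 m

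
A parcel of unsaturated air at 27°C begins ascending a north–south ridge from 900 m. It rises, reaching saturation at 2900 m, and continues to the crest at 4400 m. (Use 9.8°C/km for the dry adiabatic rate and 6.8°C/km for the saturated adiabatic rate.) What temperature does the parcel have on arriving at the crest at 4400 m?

-2.8°C

From 900 m to 2900 m (dry): cools by 9.8 × 2 = 19.6°C, giving 7.4°C.
From 2900 m to 4400 m (saturated): cools by 6.8 × 1.5 = 10.2°C, giving -2.8°C.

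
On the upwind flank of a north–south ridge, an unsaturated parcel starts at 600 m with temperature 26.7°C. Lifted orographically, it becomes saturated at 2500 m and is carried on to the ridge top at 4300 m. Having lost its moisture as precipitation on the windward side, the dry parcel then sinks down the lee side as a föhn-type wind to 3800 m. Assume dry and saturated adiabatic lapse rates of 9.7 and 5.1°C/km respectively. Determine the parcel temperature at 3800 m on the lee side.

600–2500 m, dry: Δz = 1.9 km ⇒ ΔT = -18.43°C; T = 8.27°C
2500–4300 m, saturated: Δz = 1.8 km ⇒ ΔT = -9.18°C; T = -0.91°C
4300–3800 m, dry descent: Δz = 0.5 km ⇒ ΔT = +4.85°C; T = 3.94°C

3.94°C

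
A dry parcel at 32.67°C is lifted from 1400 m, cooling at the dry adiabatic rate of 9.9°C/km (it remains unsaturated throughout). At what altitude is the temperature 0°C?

Height above start = (32.67 − 0) / 9.9 = 3.3 km
Altitude = 1400 m + 3300 m = 4700 m

4700 m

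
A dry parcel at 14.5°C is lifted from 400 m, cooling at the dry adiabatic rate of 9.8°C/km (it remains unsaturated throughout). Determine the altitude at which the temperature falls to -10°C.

2900 m

Height above start = (14.5 − (-10)) / 9.8 = 2.5 km
Altitude = 400 m + 2500 m = 2900 m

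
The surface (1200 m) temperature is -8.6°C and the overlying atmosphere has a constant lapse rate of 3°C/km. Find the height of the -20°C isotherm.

Height above start = (-8.6 − (-20)) / 3 = 3.8 km
Altitude = 1200 m + 3800 m = 5000 m

5000 m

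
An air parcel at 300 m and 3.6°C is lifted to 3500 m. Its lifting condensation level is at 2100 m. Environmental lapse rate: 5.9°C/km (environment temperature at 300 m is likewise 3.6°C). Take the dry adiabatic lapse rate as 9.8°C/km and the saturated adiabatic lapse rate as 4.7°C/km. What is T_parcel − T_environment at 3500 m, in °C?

-5.34°C (parcel cooler than environment)

Parcel:
  300 → 2100 m (dry, 9.8°C/km): ΔT = -9.8 × 1.8 = -17.64°C → T = -14.04°C
  2100 → 3500 m (saturated, 4.7°C/km): ΔT = -4.7 × 1.4 = -6.58°C → T = -20.62°C
Environment:
  300 → 3500 m (environment, 5.9°C/km): ΔT = -5.9 × 3.2 = -18.88°C → T = -15.28°C
T_parcel − T_env = -20.62 − (-15.28) = -5.34°C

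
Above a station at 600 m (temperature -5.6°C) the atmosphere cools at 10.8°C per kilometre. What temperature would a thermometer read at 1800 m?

600 → 1800 m (environmental, 10.8°C/km): ΔT = -10.8 × 1.2 = -12.96°C → T = -18.56°C

-18.56°C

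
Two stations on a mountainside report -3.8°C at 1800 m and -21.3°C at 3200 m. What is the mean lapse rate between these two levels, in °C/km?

12.5°C/km

Γ = −ΔT/Δz = (-3.8 − (-21.3)) / (3200 − 1800) m
  = 17.5°C / 1.4 km = 12.5°C/km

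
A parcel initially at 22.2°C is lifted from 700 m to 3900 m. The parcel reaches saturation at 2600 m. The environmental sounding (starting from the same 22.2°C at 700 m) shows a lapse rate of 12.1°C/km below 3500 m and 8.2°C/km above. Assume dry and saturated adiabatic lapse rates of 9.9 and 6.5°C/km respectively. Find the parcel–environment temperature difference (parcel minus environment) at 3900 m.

+9.9°C (parcel warmer than environment)

Parcel:
  Dry to 2600 m: -9.9 × 1.9 km = -18.81°C, so T = 3.39°C.
  Saturated to 3900 m: -6.5 × 1.3 km = -8.45°C, so T = -5.06°C.
Environment:
  Environment, lower layer to 3500 m: -12.1 × 2.8 km = -33.88°C, so T = -11.68°C.
  Environment, upper layer to 3900 m: -8.2 × 0.4 km = -3.28°C, so T = -14.96°C.
T_parcel − T_env = -5.06 − (-14.96) = +9.9°C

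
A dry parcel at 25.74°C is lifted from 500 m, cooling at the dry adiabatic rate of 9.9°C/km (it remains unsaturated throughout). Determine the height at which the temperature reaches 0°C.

Height above start = (25.74 − 0) / 9.9 = 2.6 km
Altitude = 500 m + 2600 m = 3100 m

3100 m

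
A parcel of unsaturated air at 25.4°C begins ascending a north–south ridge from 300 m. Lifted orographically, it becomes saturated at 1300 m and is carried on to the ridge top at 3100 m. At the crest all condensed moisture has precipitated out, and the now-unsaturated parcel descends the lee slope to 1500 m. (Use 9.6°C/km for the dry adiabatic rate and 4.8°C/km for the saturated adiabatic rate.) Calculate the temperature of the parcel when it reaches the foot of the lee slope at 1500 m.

300 → 1300 m (dry, 9.6°C/km): ΔT = -9.6 × 1 = -9.6°C → T = 15.8°C
1300 → 3100 m (saturated, 4.8°C/km): ΔT = -4.8 × 1.8 = -8.64°C → T = 7.16°C
3100 → 1500 m (dry descent, 9.6°C/km): ΔT = +9.6 × 1.6 = +15.36°C → T = 22.52°C

22.52°C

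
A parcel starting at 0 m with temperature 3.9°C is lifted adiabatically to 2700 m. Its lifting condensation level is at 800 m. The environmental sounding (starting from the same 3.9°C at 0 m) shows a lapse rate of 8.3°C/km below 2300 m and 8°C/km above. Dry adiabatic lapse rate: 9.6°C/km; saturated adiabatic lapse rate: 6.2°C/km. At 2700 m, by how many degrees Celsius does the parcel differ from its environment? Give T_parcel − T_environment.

+2.83°C (parcel warmer than environment)

Parcel:
  Dry to 800 m: -9.6 × 0.8 km = -7.68°C, so T = -3.78°C.
  Saturated to 2700 m: -6.2 × 1.9 km = -11.78°C, so T = -15.56°C.
Environment:
  Environment, lower layer to 2300 m: -8.3 × 2.3 km = -19.09°C, so T = -15.19°C.
  Environment, upper layer to 2700 m: -8 × 0.4 km = -3.2°C, so T = -18.39°C.
T_parcel − T_env = -15.56 − (-18.39) = +2.83°C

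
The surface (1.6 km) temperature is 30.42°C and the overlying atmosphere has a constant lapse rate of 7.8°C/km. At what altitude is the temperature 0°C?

Height above start = (30.42 − 0) / 7.8 = 3.9 km
Altitude = 1600 m + 3900 m = 5500 m

5.5 km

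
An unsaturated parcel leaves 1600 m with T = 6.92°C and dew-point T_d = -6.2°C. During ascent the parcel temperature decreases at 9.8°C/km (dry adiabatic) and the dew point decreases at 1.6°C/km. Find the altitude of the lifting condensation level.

3200 m

T and T_d converge at 9.8 − 1.6 = 8.2°C per km
Height above start = (6.92 − (-6.2)) / 8.2 = 1.6 km
LCL altitude = 1600 m + 1600 m = 3200 m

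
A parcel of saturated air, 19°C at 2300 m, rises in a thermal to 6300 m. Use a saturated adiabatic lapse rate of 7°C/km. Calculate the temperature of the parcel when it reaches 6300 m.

2300–6300 m, saturated adiabatic: Δz = 4 km ⇒ ΔT = -28°C; T = -9°C

-9°C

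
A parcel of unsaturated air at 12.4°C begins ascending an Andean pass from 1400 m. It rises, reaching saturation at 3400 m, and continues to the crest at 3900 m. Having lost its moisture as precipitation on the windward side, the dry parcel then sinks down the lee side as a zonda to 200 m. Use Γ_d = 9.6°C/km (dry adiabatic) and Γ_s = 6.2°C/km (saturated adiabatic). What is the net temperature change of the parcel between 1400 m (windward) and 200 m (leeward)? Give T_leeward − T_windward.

Dry to 3400 m: -9.6 × 2 km = -19.2°C, so T = -6.8°C.
Saturated to 3900 m: -6.2 × 0.5 km = -3.1°C, so T = -9.9°C.
Dry descent to 200 m: +9.6 × 3.7 km = +35.52°C, so T = 25.62°C.
Net change vs windward start: 25.62 − 12.4 = +13.22°C

+13.22°C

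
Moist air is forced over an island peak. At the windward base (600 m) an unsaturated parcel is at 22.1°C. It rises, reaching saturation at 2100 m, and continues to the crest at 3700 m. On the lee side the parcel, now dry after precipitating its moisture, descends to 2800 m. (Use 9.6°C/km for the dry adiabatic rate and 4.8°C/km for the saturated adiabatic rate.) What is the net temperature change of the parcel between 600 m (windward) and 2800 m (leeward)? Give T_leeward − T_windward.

600–2100 m, dry: Δz = 1.5 km ⇒ ΔT = -14.4°C; T = 7.7°C
2100–3700 m, saturated: Δz = 1.6 km ⇒ ΔT = -7.68°C; T = 0.02°C
3700–2800 m, dry descent: Δz = 0.9 km ⇒ ΔT = +8.64°C; T = 8.66°C
Net change vs windward start: 8.66 − 22.1 = -13.44°C

-13.44°C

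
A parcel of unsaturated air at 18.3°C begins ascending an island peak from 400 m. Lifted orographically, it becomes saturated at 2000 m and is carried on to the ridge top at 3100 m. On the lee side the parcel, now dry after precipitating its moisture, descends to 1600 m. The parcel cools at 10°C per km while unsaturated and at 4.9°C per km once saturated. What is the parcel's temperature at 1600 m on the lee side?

11.91°C

Dry to 2000 m: -10 × 1.6 km = -16°C, so T = 2.3°C.
Saturated to 3100 m: -4.9 × 1.1 km = -5.39°C, so T = -3.09°C.
Dry descent to 1600 m: +10 × 1.5 km = +15°C, so T = 11.91°C.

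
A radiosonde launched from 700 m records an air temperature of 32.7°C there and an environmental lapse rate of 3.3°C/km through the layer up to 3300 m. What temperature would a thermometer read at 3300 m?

24.12°C

Environmental to 3300 m: -3.3 × 2.6 km = -8.58°C, so T = 24.12°C.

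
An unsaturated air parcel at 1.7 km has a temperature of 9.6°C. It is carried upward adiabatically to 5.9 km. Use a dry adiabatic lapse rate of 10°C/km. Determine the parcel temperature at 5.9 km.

-32.4°C

1700–5900 m, dry adiabatic: Δz = 4.2 km ⇒ ΔT = -42°C; T = -32.4°C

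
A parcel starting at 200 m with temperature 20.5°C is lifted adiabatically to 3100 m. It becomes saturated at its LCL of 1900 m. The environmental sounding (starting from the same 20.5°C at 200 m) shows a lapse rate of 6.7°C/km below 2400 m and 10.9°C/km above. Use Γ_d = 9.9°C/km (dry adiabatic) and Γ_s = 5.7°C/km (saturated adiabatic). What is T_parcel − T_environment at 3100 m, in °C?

-1.3°C (parcel cooler than environment)

Parcel:
  From 200 m to 1900 m (dry): cools by 9.9 × 1.7 = 16.83°C, giving 3.67°C.
  From 1900 m to 3100 m (saturated): cools by 5.7 × 1.2 = 6.84°C, giving -3.17°C.
Environment:
  From 200 m to 2400 m (environment, lower layer): cools by 6.7 × 2.2 = 14.74°C, giving 5.76°C.
  From 2400 m to 3100 m (environment, upper layer): cools by 10.9 × 0.7 = 7.63°C, giving -1.87°C.
T_parcel − T_env = -3.17 − (-1.87) = -1.3°C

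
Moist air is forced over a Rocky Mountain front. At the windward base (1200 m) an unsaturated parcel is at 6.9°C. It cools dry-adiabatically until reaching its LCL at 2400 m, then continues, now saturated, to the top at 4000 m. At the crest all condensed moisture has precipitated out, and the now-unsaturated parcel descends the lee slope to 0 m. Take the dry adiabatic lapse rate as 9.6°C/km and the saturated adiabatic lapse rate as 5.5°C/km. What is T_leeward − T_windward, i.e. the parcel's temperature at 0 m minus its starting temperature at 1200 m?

+18.08°C

Dry to 2400 m: -9.6 × 1.2 km = -11.52°C, so T = -4.62°C.
Saturated to 4000 m: -5.5 × 1.6 km = -8.8°C, so T = -13.42°C.
Dry descent to 0 m: +9.6 × 4 km = +38.4°C, so T = 24.98°C.
Net change vs windward start: 24.98 − 6.9 = +18.08°C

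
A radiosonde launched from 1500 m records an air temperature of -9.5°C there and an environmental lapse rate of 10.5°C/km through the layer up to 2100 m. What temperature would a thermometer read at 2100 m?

-15.8°C

1500–2100 m, environmental: Δz = 0.6 km ⇒ ΔT = -6.3°C; T = -15.8°C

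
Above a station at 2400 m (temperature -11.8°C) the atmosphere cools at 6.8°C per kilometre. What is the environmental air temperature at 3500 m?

From 2400 m to 3500 m (environmental): cools by 6.8 × 1.1 = 7.48°C, giving -19.28°C.

-19.28°C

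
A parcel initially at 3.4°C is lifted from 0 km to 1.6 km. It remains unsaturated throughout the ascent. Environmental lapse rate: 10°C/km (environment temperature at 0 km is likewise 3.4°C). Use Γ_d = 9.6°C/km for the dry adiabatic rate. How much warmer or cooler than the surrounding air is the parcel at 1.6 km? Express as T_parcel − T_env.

Parcel:
  0–1600 m, dry: Δz = 1.6 km ⇒ ΔT = -15.36°C; T = -11.96°C
Environment:
  0–1600 m, environment: Δz = 1.6 km ⇒ ΔT = -16°C; T = -12.6°C
T_parcel − T_env = -11.96 − (-12.6) = +0.64°C

+0.64°C (parcel warmer than environment)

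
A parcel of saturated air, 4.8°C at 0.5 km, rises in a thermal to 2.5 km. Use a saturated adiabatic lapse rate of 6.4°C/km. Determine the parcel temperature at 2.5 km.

-8°C

From 500 m to 2500 m (saturated adiabatic): cools by 6.4 × 2 = 12.8°C, giving -8°C.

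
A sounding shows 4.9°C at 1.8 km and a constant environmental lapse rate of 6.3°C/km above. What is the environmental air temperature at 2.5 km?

From 1800 m to 2500 m (environmental): cools by 6.3 × 0.7 = 4.41°C, giving 0.49°C.

0.49°C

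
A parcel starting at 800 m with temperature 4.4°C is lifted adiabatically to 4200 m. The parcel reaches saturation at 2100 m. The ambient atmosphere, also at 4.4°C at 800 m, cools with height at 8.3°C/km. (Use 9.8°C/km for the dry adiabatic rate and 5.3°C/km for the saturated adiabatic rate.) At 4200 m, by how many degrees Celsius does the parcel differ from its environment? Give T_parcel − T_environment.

+4.35°C (parcel warmer than environment)

Parcel:
  800–2100 m, dry: Δz = 1.3 km ⇒ ΔT = -12.74°C; T = -8.34°C
  2100–4200 m, saturated: Δz = 2.1 km ⇒ ΔT = -11.13°C; T = -19.47°C
Environment:
  800–4200 m, environment: Δz = 3.4 km ⇒ ΔT = -28.22°C; T = -23.82°C
T_parcel − T_env = -19.47 − (-23.82) = +4.35°C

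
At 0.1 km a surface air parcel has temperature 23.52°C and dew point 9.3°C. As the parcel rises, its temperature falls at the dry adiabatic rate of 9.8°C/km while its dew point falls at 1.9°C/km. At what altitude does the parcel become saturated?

T and T_d converge at 9.8 − 1.9 = 7.9°C per km
Height above start = (23.52 − 9.3) / 7.9 = 1.8 km
LCL altitude = 100 m + 1800 m = 1900 m

1.9 km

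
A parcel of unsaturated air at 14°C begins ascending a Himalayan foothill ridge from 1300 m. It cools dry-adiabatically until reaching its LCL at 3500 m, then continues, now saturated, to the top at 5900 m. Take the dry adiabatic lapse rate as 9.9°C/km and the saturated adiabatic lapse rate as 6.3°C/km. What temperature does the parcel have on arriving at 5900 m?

Dry to 3500 m: -9.9 × 2.2 km = -21.78°C, so T = -7.78°C.
Saturated to 5900 m: -6.3 × 2.4 km = -15.12°C, so T = -22.9°C.

-22.9°C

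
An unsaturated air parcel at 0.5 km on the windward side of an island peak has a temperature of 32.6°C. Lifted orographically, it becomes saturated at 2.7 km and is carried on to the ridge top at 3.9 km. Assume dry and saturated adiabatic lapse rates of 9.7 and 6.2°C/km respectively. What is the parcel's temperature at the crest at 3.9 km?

3.82°C

Dry to 2700 m: -9.7 × 2.2 km = -21.34°C, so T = 11.26°C.
Saturated to 3900 m: -6.2 × 1.2 km = -7.44°C, so T = 3.82°C.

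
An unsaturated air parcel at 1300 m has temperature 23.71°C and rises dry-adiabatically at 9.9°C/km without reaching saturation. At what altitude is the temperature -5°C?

Height above start = (23.71 − (-5)) / 9.9 = 2.9 km
Altitude = 1300 m + 2900 m = 4200 m

4200 m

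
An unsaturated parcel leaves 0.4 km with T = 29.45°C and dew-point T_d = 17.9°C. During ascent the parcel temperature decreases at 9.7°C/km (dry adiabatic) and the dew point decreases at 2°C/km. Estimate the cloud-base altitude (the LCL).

1.9 km

T and T_d converge at 9.7 − 2 = 7.7°C per km
Height above start = (29.45 − 17.9) / 7.7 = 1.5 km
LCL altitude = 400 m + 1500 m = 1900 m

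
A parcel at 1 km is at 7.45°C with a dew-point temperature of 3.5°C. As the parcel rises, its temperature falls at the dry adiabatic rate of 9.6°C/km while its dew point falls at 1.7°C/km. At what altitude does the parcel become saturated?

T and T_d converge at 9.6 − 1.7 = 7.9°C per km
Height above start = (7.45 − 3.5) / 7.9 = 0.5 km
LCL altitude = 1000 m + 500 m = 1500 m

1.5 km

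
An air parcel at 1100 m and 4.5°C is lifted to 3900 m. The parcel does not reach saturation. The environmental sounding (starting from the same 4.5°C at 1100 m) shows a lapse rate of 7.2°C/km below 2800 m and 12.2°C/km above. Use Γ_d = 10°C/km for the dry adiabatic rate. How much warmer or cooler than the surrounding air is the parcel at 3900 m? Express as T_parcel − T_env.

-2.34°C (parcel cooler than environment)

Parcel:
  From 1100 m to 3900 m (dry): cools by 10 × 2.8 = 28°C, giving -23.5°C.
Environment:
  From 1100 m to 2800 m (environment, lower layer): cools by 7.2 × 1.7 = 12.24°C, giving -7.74°C.
  From 2800 m to 3900 m (environment, upper layer): cools by 12.2 × 1.1 = 13.42°C, giving -21.16°C.
T_parcel − T_env = -23.5 − (-21.16) = -2.34°C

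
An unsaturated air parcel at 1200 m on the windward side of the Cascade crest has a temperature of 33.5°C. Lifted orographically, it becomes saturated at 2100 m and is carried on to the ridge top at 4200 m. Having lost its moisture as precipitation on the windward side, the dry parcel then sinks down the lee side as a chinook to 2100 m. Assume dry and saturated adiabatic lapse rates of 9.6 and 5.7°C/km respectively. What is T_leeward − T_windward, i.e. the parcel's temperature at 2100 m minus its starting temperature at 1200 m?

-0.45°C

1200–2100 m, dry: Δz = 0.9 km ⇒ ΔT = -8.64°C; T = 24.86°C
2100–4200 m, saturated: Δz = 2.1 km ⇒ ΔT = -11.97°C; T = 12.89°C
4200–2100 m, dry descent: Δz = 2.1 km ⇒ ΔT = +20.16°C; T = 33.05°C
Net change vs windward start: 33.05 − 33.5 = -0.45°C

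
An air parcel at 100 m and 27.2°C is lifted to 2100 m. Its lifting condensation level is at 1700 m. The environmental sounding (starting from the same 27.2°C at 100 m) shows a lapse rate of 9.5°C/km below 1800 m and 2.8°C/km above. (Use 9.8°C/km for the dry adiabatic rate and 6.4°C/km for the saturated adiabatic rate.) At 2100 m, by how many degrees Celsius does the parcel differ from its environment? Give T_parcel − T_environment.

Parcel:
  Dry to 1700 m: -9.8 × 1.6 km = -15.68°C, so T = 11.52°C.
  Saturated to 2100 m: -6.4 × 0.4 km = -2.56°C, so T = 8.96°C.
Environment:
  Environment, lower layer to 1800 m: -9.5 × 1.7 km = -16.15°C, so T = 11.05°C.
  Environment, upper layer to 2100 m: -2.8 × 0.3 km = -0.84°C, so T = 10.21°C.
T_parcel − T_env = 8.96 − 10.21 = -1.25°C

-1.25°C (parcel cooler than environment)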